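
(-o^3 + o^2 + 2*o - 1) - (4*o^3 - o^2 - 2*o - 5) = -5*o^3 + 2*o^2 + 4*o + 4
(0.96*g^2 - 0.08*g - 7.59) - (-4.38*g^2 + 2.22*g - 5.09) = 5.34*g^2 - 2.3*g - 2.5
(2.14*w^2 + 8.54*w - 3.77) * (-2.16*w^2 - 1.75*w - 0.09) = -4.6224*w^4 - 22.1914*w^3 - 6.9944*w^2 + 5.8289*w + 0.3393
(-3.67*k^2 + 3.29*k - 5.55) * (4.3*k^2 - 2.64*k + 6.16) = -15.781*k^4 + 23.8358*k^3 - 55.1578*k^2 + 34.9184*k - 34.188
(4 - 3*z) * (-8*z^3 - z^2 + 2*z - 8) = 24*z^4 - 29*z^3 - 10*z^2 + 32*z - 32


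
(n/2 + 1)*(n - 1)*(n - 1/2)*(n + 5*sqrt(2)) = n^4/2 + n^3/4 + 5*sqrt(2)*n^3/2 - 5*n^2/4 + 5*sqrt(2)*n^2/4 - 25*sqrt(2)*n/4 + n/2 + 5*sqrt(2)/2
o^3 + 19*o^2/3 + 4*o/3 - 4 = (o - 2/3)*(o + 1)*(o + 6)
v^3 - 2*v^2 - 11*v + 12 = (v - 4)*(v - 1)*(v + 3)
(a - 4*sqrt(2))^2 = a^2 - 8*sqrt(2)*a + 32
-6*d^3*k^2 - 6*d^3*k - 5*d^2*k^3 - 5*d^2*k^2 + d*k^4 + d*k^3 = k*(-6*d + k)*(d + k)*(d*k + d)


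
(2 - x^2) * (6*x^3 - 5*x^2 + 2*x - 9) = -6*x^5 + 5*x^4 + 10*x^3 - x^2 + 4*x - 18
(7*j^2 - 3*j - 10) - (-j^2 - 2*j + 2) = 8*j^2 - j - 12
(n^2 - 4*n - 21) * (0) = 0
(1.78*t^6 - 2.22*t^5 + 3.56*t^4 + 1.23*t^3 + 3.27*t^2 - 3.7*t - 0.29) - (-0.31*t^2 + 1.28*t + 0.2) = 1.78*t^6 - 2.22*t^5 + 3.56*t^4 + 1.23*t^3 + 3.58*t^2 - 4.98*t - 0.49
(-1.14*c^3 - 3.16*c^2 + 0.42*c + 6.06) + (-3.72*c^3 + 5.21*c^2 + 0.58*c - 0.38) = -4.86*c^3 + 2.05*c^2 + 1.0*c + 5.68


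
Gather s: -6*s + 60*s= 54*s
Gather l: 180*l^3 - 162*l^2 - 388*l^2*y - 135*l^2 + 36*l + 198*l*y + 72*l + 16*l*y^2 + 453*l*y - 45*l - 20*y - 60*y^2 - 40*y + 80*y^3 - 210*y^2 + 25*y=180*l^3 + l^2*(-388*y - 297) + l*(16*y^2 + 651*y + 63) + 80*y^3 - 270*y^2 - 35*y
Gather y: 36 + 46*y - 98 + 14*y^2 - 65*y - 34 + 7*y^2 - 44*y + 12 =21*y^2 - 63*y - 84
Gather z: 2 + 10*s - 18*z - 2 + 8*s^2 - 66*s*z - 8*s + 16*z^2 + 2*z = 8*s^2 + 2*s + 16*z^2 + z*(-66*s - 16)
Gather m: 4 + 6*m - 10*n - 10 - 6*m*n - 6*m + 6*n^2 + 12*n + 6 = -6*m*n + 6*n^2 + 2*n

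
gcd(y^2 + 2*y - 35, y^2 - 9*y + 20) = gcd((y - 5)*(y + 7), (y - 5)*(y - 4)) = y - 5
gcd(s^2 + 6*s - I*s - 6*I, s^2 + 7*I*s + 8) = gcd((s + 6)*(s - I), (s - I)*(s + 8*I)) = s - I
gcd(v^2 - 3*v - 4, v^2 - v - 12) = v - 4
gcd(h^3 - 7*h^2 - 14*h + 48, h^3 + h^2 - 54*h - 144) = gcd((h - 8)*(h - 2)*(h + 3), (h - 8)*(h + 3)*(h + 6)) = h^2 - 5*h - 24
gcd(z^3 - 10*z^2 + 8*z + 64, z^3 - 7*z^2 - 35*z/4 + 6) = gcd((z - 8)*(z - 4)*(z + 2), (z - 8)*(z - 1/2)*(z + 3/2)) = z - 8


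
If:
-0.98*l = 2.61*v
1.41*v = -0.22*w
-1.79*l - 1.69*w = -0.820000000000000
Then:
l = 0.14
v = -0.05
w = 0.34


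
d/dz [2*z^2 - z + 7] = 4*z - 1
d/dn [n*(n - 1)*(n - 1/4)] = 3*n^2 - 5*n/2 + 1/4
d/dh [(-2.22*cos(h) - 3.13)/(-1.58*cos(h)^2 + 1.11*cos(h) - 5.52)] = (3.5076*cos(h)^2 + 9.8908*cos(h) - 15.7287)*sin(h)/(2.4964*cos(h)^4 - 3.5076*cos(h)^3 + 18.6753*cos(h)^2 - 12.2544*cos(h) + 30.4704)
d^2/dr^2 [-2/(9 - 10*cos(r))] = 20*(10*sin(r)^2 - 9*cos(r) + 10)/(10*cos(r) - 9)^3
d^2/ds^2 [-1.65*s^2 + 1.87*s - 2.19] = -3.30000000000000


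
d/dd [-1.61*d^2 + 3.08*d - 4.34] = 3.08 - 3.22*d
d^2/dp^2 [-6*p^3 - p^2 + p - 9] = -36*p - 2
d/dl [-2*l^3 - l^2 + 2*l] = -6*l^2 - 2*l + 2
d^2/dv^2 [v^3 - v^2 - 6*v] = 6*v - 2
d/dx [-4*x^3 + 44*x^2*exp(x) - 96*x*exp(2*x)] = 44*x^2*exp(x) - 12*x^2 - 192*x*exp(2*x) + 88*x*exp(x) - 96*exp(2*x)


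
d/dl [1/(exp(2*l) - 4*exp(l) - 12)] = 2*(2 - exp(l))*exp(l)/(-exp(2*l) + 4*exp(l) + 12)^2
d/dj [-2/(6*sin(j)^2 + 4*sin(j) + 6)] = 2*(3*sin(j) + 1)*cos(j)/(3*sin(j)^2 + 2*sin(j) + 3)^2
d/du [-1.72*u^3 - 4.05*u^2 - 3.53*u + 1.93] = -5.16*u^2 - 8.1*u - 3.53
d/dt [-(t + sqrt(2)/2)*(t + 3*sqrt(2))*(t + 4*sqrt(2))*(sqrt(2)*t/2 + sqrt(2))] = -2*sqrt(2)*t^3 - 45*t^2/2 - 3*sqrt(2)*t^2 - 31*sqrt(2)*t - 30*t - 31*sqrt(2) - 12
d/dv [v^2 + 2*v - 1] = 2*v + 2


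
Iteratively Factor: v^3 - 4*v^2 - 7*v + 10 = (v + 2)*(v^2 - 6*v + 5) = (v - 5)*(v + 2)*(v - 1)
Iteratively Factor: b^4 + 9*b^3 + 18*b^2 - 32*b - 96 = (b + 4)*(b^3 + 5*b^2 - 2*b - 24) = (b - 2)*(b + 4)*(b^2 + 7*b + 12) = (b - 2)*(b + 4)^2*(b + 3)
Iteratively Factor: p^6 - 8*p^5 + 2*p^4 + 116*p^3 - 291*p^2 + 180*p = (p - 1)*(p^5 - 7*p^4 - 5*p^3 + 111*p^2 - 180*p) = (p - 3)*(p - 1)*(p^4 - 4*p^3 - 17*p^2 + 60*p) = p*(p - 3)*(p - 1)*(p^3 - 4*p^2 - 17*p + 60) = p*(p - 3)^2*(p - 1)*(p^2 - p - 20) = p*(p - 5)*(p - 3)^2*(p - 1)*(p + 4)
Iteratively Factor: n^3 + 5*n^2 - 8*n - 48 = (n + 4)*(n^2 + n - 12) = (n - 3)*(n + 4)*(n + 4)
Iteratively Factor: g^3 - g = (g + 1)*(g^2 - g) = g*(g + 1)*(g - 1)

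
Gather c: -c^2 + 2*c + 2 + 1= -c^2 + 2*c + 3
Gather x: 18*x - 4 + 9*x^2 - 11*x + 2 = 9*x^2 + 7*x - 2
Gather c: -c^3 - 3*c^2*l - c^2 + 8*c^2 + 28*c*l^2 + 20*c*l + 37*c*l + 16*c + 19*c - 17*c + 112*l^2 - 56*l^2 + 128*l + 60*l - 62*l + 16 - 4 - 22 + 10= -c^3 + c^2*(7 - 3*l) + c*(28*l^2 + 57*l + 18) + 56*l^2 + 126*l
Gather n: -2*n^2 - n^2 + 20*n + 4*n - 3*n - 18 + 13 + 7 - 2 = -3*n^2 + 21*n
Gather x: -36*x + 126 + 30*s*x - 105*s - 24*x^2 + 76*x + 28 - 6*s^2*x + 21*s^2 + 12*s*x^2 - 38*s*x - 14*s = 21*s^2 - 119*s + x^2*(12*s - 24) + x*(-6*s^2 - 8*s + 40) + 154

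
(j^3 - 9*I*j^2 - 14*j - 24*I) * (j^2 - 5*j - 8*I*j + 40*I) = j^5 - 5*j^4 - 17*I*j^4 - 86*j^3 + 85*I*j^3 + 430*j^2 + 88*I*j^2 - 192*j - 440*I*j + 960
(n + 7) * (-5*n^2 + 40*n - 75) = -5*n^3 + 5*n^2 + 205*n - 525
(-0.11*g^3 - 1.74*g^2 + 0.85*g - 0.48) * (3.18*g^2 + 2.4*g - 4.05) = -0.3498*g^5 - 5.7972*g^4 - 1.0275*g^3 + 7.5606*g^2 - 4.5945*g + 1.944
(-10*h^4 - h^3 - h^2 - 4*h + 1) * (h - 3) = -10*h^5 + 29*h^4 + 2*h^3 - h^2 + 13*h - 3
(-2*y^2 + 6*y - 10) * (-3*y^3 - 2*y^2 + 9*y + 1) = 6*y^5 - 14*y^4 + 72*y^2 - 84*y - 10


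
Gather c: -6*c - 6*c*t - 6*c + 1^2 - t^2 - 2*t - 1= c*(-6*t - 12) - t^2 - 2*t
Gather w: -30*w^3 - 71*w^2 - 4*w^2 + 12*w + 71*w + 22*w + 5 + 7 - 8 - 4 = -30*w^3 - 75*w^2 + 105*w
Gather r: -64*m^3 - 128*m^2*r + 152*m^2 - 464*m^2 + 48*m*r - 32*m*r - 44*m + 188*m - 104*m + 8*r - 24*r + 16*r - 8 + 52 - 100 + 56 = -64*m^3 - 312*m^2 + 40*m + r*(-128*m^2 + 16*m)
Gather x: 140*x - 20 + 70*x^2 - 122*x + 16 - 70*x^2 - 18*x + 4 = 0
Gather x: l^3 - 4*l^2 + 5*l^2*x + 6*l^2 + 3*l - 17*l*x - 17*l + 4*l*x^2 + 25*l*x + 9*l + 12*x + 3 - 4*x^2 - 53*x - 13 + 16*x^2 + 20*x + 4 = l^3 + 2*l^2 - 5*l + x^2*(4*l + 12) + x*(5*l^2 + 8*l - 21) - 6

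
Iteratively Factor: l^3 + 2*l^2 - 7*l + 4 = (l - 1)*(l^2 + 3*l - 4) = (l - 1)*(l + 4)*(l - 1)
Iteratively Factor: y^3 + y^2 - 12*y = (y + 4)*(y^2 - 3*y) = (y - 3)*(y + 4)*(y)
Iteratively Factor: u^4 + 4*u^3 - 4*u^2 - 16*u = (u + 4)*(u^3 - 4*u) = (u - 2)*(u + 4)*(u^2 + 2*u) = (u - 2)*(u + 2)*(u + 4)*(u)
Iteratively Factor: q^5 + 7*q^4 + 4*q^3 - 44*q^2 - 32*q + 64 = (q + 2)*(q^4 + 5*q^3 - 6*q^2 - 32*q + 32) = (q - 1)*(q + 2)*(q^3 + 6*q^2 - 32) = (q - 1)*(q + 2)*(q + 4)*(q^2 + 2*q - 8) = (q - 1)*(q + 2)*(q + 4)^2*(q - 2)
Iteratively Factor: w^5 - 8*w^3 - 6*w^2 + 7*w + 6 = (w - 3)*(w^4 + 3*w^3 + w^2 - 3*w - 2) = (w - 3)*(w + 2)*(w^3 + w^2 - w - 1) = (w - 3)*(w + 1)*(w + 2)*(w^2 - 1) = (w - 3)*(w - 1)*(w + 1)*(w + 2)*(w + 1)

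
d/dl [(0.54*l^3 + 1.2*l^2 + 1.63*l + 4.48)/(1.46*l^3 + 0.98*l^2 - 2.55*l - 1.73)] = (-1.2228*l^4 - 7.5136*l^3 - 27.0824*l^2 - 12.9328*l + 8.6041)/(2.1316*l^6 + 2.8616*l^5 - 6.4856*l^4 - 10.0496*l^3 + 3.1117*l^2 + 8.823*l + 2.9929)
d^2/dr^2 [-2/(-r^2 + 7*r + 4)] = 4*(r^2 - 7*r - (2*r - 7)^2 - 4)/(-r^2 + 7*r + 4)^3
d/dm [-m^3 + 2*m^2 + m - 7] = -3*m^2 + 4*m + 1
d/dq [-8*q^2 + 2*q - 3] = 2 - 16*q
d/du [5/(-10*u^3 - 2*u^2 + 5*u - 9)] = 5*(30*u^2 + 4*u - 5)/(10*u^3 + 2*u^2 - 5*u + 9)^2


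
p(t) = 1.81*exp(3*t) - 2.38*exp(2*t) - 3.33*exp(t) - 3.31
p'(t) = 5.43*exp(3*t) - 4.76*exp(2*t) - 3.33*exp(t) = (5.43*exp(2*t) - 4.76*exp(t) - 3.33)*exp(t)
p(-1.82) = -3.90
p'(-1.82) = -0.64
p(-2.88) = -3.50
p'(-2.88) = -0.20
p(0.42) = -7.51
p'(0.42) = 3.05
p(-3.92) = -3.38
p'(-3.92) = -0.07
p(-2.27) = -3.68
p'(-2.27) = -0.39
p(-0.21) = -6.61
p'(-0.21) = -2.93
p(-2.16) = -3.72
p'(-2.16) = -0.44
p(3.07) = 16914.35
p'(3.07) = 52000.89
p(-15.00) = -3.31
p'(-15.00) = 0.00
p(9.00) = 962851017776.13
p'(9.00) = 2888709378031.40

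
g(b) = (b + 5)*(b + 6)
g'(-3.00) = 5.00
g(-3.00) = 6.00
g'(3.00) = 17.00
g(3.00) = 72.00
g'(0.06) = 11.12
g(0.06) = 30.66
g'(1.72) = 14.44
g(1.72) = 51.88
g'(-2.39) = 6.22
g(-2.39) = 9.42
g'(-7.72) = -4.44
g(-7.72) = 4.68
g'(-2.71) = 5.58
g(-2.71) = 7.53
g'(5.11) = 21.22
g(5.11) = 112.32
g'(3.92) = 18.84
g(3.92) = 88.49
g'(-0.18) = 10.64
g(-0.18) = 28.05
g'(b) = 2*b + 11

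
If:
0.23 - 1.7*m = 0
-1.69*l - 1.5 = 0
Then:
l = -0.89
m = 0.14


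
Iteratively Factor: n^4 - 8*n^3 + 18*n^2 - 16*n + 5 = (n - 1)*(n^3 - 7*n^2 + 11*n - 5) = (n - 1)^2*(n^2 - 6*n + 5) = (n - 5)*(n - 1)^2*(n - 1)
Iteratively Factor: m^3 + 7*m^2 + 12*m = (m)*(m^2 + 7*m + 12) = m*(m + 4)*(m + 3)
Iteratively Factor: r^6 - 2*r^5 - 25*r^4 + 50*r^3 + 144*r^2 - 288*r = (r + 3)*(r^5 - 5*r^4 - 10*r^3 + 80*r^2 - 96*r) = (r + 3)*(r + 4)*(r^4 - 9*r^3 + 26*r^2 - 24*r) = (r - 2)*(r + 3)*(r + 4)*(r^3 - 7*r^2 + 12*r) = r*(r - 2)*(r + 3)*(r + 4)*(r^2 - 7*r + 12) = r*(r - 3)*(r - 2)*(r + 3)*(r + 4)*(r - 4)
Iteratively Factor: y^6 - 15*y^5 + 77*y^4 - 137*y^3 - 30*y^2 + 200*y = (y - 5)*(y^5 - 10*y^4 + 27*y^3 - 2*y^2 - 40*y) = y*(y - 5)*(y^4 - 10*y^3 + 27*y^2 - 2*y - 40) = y*(y - 5)*(y - 2)*(y^3 - 8*y^2 + 11*y + 20) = y*(y - 5)^2*(y - 2)*(y^2 - 3*y - 4) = y*(y - 5)^2*(y - 4)*(y - 2)*(y + 1)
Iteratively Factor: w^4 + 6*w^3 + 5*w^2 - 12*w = (w + 3)*(w^3 + 3*w^2 - 4*w) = (w - 1)*(w + 3)*(w^2 + 4*w) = w*(w - 1)*(w + 3)*(w + 4)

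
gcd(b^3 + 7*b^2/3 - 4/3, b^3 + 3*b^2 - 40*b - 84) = b + 2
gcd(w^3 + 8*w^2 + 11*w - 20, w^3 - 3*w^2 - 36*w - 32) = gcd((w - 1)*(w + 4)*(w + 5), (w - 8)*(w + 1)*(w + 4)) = w + 4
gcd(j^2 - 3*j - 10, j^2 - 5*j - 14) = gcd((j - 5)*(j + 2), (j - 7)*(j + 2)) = j + 2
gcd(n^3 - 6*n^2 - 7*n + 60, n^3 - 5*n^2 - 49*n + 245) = n - 5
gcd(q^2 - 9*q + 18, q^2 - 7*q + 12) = q - 3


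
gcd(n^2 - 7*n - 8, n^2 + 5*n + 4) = n + 1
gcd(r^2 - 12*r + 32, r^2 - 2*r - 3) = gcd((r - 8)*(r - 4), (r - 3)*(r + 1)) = 1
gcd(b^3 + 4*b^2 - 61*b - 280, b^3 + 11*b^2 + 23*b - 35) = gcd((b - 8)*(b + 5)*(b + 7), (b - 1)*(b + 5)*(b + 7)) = b^2 + 12*b + 35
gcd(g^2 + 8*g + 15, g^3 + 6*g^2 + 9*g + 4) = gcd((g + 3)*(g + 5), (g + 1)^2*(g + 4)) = 1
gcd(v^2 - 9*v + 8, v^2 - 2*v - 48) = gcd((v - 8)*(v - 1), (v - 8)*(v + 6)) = v - 8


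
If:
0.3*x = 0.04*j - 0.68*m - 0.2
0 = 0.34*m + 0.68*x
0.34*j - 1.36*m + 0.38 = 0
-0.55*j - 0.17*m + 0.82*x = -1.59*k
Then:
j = -3.76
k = -1.54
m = -0.66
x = 0.33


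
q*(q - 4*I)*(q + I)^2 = q^4 - 2*I*q^3 + 7*q^2 + 4*I*q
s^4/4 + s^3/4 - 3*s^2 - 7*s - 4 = (s/4 + 1/2)*(s - 4)*(s + 1)*(s + 2)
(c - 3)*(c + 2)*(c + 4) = c^3 + 3*c^2 - 10*c - 24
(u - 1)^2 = u^2 - 2*u + 1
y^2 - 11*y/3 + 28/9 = (y - 7/3)*(y - 4/3)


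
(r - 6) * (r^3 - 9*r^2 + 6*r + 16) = r^4 - 15*r^3 + 60*r^2 - 20*r - 96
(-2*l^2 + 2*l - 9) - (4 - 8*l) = -2*l^2 + 10*l - 13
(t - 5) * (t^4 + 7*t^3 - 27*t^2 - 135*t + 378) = t^5 + 2*t^4 - 62*t^3 + 1053*t - 1890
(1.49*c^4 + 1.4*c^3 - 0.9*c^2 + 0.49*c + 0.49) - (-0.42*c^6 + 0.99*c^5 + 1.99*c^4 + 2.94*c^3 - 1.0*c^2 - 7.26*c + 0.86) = 0.42*c^6 - 0.99*c^5 - 0.5*c^4 - 1.54*c^3 + 0.1*c^2 + 7.75*c - 0.37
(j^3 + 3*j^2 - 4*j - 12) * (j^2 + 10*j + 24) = j^5 + 13*j^4 + 50*j^3 + 20*j^2 - 216*j - 288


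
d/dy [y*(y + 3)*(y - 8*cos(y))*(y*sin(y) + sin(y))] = y*(y + 1)*(y + 3)*(8*sin(y) + 1)*sin(y) + y*(y + 1)*(y - 8*cos(y))*sin(y) + y*(y + 3)*(y - 8*cos(y))*(y*cos(y) + sqrt(2)*sin(y + pi/4)) + (y + 1)*(y + 3)*(y - 8*cos(y))*sin(y)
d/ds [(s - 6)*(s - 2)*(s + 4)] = 3*s^2 - 8*s - 20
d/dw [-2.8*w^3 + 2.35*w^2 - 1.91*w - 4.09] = -8.4*w^2 + 4.7*w - 1.91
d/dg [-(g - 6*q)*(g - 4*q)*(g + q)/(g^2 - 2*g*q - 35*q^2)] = (-g^4 + 4*g^3*q + 101*g^2*q^2 - 582*g*q^3 + 442*q^4)/(g^4 - 4*g^3*q - 66*g^2*q^2 + 140*g*q^3 + 1225*q^4)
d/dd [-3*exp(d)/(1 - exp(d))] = -3*exp(d)/(exp(2*d) - 2*exp(d) + 1)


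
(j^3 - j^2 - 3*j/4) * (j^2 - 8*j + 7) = j^5 - 9*j^4 + 57*j^3/4 - j^2 - 21*j/4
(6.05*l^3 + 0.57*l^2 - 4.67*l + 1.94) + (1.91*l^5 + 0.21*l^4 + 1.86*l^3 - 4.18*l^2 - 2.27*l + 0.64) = 1.91*l^5 + 0.21*l^4 + 7.91*l^3 - 3.61*l^2 - 6.94*l + 2.58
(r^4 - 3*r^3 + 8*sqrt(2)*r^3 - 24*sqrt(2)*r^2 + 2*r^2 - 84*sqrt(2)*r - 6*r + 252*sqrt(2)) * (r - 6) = r^5 - 9*r^4 + 8*sqrt(2)*r^4 - 72*sqrt(2)*r^3 + 20*r^3 - 18*r^2 + 60*sqrt(2)*r^2 + 36*r + 756*sqrt(2)*r - 1512*sqrt(2)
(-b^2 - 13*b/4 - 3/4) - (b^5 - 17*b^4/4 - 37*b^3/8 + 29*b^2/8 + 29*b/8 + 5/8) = -b^5 + 17*b^4/4 + 37*b^3/8 - 37*b^2/8 - 55*b/8 - 11/8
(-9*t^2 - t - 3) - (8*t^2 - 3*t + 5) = -17*t^2 + 2*t - 8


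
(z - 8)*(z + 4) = z^2 - 4*z - 32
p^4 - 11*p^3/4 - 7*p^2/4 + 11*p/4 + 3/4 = (p - 3)*(p - 1)*(p + 1/4)*(p + 1)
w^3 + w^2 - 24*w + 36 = (w - 3)*(w - 2)*(w + 6)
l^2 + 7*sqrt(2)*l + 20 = (l + 2*sqrt(2))*(l + 5*sqrt(2))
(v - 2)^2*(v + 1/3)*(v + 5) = v^4 + 4*v^3/3 - 47*v^2/3 + 44*v/3 + 20/3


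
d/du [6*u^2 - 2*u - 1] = 12*u - 2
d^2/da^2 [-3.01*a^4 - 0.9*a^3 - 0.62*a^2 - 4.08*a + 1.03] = -36.12*a^2 - 5.4*a - 1.24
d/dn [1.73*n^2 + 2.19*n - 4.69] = 3.46*n + 2.19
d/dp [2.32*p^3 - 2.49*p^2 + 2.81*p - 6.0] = 6.96*p^2 - 4.98*p + 2.81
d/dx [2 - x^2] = -2*x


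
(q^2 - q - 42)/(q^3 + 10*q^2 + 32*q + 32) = (q^2 - q - 42)/(q^3 + 10*q^2 + 32*q + 32)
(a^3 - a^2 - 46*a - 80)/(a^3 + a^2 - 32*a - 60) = (a - 8)/(a - 6)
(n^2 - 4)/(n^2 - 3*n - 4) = (4 - n^2)/(-n^2 + 3*n + 4)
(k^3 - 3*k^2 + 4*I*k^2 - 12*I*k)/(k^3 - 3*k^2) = (k + 4*I)/k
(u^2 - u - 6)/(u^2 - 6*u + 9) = (u + 2)/(u - 3)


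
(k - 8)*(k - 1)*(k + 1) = k^3 - 8*k^2 - k + 8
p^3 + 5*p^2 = p^2*(p + 5)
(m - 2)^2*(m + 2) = m^3 - 2*m^2 - 4*m + 8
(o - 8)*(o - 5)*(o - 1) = o^3 - 14*o^2 + 53*o - 40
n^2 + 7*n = n*(n + 7)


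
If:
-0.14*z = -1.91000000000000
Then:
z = 13.64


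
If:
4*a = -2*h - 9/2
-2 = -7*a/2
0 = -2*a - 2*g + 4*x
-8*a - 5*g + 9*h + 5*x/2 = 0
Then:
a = 4/7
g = -321/35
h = -95/28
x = -43/10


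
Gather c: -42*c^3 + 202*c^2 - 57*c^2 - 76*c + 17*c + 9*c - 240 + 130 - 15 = -42*c^3 + 145*c^2 - 50*c - 125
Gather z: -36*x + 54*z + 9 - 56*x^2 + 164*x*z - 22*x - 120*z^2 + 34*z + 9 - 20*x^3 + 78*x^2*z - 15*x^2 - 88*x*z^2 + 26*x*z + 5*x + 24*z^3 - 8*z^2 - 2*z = -20*x^3 - 71*x^2 - 53*x + 24*z^3 + z^2*(-88*x - 128) + z*(78*x^2 + 190*x + 86) + 18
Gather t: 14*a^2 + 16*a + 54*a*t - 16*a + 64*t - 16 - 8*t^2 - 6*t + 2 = 14*a^2 - 8*t^2 + t*(54*a + 58) - 14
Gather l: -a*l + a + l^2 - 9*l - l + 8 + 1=a + l^2 + l*(-a - 10) + 9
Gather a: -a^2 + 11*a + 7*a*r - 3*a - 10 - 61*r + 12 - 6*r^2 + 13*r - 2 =-a^2 + a*(7*r + 8) - 6*r^2 - 48*r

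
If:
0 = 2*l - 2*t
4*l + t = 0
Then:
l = 0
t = 0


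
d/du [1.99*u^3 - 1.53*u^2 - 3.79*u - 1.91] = 5.97*u^2 - 3.06*u - 3.79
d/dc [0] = 0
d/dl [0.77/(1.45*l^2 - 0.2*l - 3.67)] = (0.154 - 2.233*l)/(-1.45*l^2 + 0.2*l + 3.67)^2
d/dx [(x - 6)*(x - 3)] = 2*x - 9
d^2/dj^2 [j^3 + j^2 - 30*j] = 6*j + 2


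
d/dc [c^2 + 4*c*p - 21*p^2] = 2*c + 4*p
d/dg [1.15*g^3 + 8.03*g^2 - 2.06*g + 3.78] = 3.45*g^2 + 16.06*g - 2.06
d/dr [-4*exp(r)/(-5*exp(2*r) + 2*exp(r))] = -20*exp(r)/(5*exp(r) - 2)^2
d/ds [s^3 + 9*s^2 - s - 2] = 3*s^2 + 18*s - 1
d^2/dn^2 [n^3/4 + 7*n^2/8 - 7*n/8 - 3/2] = 3*n/2 + 7/4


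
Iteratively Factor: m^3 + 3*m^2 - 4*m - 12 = (m + 2)*(m^2 + m - 6) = (m - 2)*(m + 2)*(m + 3)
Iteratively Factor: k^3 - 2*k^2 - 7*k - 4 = (k + 1)*(k^2 - 3*k - 4) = (k + 1)^2*(k - 4)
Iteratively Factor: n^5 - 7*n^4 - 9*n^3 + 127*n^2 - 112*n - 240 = (n - 5)*(n^4 - 2*n^3 - 19*n^2 + 32*n + 48) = (n - 5)*(n - 4)*(n^3 + 2*n^2 - 11*n - 12) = (n - 5)*(n - 4)*(n + 1)*(n^2 + n - 12) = (n - 5)*(n - 4)*(n + 1)*(n + 4)*(n - 3)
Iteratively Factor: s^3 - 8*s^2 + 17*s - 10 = (s - 5)*(s^2 - 3*s + 2) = (s - 5)*(s - 2)*(s - 1)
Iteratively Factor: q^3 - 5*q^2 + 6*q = (q - 3)*(q^2 - 2*q) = q*(q - 3)*(q - 2)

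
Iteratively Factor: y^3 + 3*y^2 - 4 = (y + 2)*(y^2 + y - 2) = (y - 1)*(y + 2)*(y + 2)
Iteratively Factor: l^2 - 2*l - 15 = (l + 3)*(l - 5)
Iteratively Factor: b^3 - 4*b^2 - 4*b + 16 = (b - 2)*(b^2 - 2*b - 8) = (b - 4)*(b - 2)*(b + 2)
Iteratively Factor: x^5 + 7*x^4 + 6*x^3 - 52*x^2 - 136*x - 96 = (x - 3)*(x^4 + 10*x^3 + 36*x^2 + 56*x + 32) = (x - 3)*(x + 4)*(x^3 + 6*x^2 + 12*x + 8) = (x - 3)*(x + 2)*(x + 4)*(x^2 + 4*x + 4) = (x - 3)*(x + 2)^2*(x + 4)*(x + 2)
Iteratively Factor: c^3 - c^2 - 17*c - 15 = (c + 3)*(c^2 - 4*c - 5) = (c + 1)*(c + 3)*(c - 5)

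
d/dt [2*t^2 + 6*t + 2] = 4*t + 6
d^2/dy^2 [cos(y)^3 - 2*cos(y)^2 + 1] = -3*cos(y)/4 + 4*cos(2*y) - 9*cos(3*y)/4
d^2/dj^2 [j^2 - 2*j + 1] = 2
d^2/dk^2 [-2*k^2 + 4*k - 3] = -4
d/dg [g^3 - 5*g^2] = g*(3*g - 10)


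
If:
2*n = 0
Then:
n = 0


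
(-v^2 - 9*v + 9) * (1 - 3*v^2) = 3*v^4 + 27*v^3 - 28*v^2 - 9*v + 9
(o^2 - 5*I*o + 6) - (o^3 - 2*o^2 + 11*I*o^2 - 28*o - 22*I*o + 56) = -o^3 + 3*o^2 - 11*I*o^2 + 28*o + 17*I*o - 50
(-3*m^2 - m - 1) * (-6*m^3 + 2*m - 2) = 18*m^5 + 6*m^4 + 4*m^2 + 2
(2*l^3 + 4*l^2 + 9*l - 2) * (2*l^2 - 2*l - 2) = 4*l^5 + 4*l^4 + 6*l^3 - 30*l^2 - 14*l + 4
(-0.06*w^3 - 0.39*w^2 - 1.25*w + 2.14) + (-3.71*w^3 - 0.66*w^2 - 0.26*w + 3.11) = -3.77*w^3 - 1.05*w^2 - 1.51*w + 5.25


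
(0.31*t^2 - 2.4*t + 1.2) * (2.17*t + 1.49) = 0.6727*t^3 - 4.7461*t^2 - 0.972*t + 1.788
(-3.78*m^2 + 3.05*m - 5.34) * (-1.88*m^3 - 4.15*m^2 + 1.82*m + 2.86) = 7.1064*m^5 + 9.953*m^4 - 9.4979*m^3 + 16.9012*m^2 - 0.995800000000001*m - 15.2724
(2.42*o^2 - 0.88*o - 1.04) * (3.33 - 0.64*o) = -1.5488*o^3 + 8.6218*o^2 - 2.2648*o - 3.4632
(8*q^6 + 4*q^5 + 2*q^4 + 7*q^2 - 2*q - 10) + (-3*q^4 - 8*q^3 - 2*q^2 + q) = 8*q^6 + 4*q^5 - q^4 - 8*q^3 + 5*q^2 - q - 10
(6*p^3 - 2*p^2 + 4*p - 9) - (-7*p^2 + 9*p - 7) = 6*p^3 + 5*p^2 - 5*p - 2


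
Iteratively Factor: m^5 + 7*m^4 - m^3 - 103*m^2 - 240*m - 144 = (m + 4)*(m^4 + 3*m^3 - 13*m^2 - 51*m - 36) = (m - 4)*(m + 4)*(m^3 + 7*m^2 + 15*m + 9) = (m - 4)*(m + 1)*(m + 4)*(m^2 + 6*m + 9) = (m - 4)*(m + 1)*(m + 3)*(m + 4)*(m + 3)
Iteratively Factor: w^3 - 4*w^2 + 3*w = (w)*(w^2 - 4*w + 3) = w*(w - 1)*(w - 3)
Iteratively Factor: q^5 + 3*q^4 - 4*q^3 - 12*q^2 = (q + 3)*(q^4 - 4*q^2) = (q + 2)*(q + 3)*(q^3 - 2*q^2) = q*(q + 2)*(q + 3)*(q^2 - 2*q) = q^2*(q + 2)*(q + 3)*(q - 2)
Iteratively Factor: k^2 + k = (k)*(k + 1)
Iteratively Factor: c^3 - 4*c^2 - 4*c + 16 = (c - 2)*(c^2 - 2*c - 8) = (c - 2)*(c + 2)*(c - 4)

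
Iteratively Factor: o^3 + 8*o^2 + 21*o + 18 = (o + 3)*(o^2 + 5*o + 6) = (o + 2)*(o + 3)*(o + 3)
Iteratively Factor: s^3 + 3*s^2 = (s + 3)*(s^2) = s*(s + 3)*(s)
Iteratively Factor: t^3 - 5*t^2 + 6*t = (t - 2)*(t^2 - 3*t) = (t - 3)*(t - 2)*(t)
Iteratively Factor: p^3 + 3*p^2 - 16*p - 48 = (p - 4)*(p^2 + 7*p + 12) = (p - 4)*(p + 3)*(p + 4)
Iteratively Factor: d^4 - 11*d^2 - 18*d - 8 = (d + 1)*(d^3 - d^2 - 10*d - 8) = (d + 1)^2*(d^2 - 2*d - 8) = (d - 4)*(d + 1)^2*(d + 2)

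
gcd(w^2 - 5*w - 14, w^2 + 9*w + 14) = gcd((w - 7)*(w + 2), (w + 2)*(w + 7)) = w + 2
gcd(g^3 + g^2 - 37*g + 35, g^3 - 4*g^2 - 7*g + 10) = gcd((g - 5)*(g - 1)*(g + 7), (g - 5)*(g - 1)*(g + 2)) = g^2 - 6*g + 5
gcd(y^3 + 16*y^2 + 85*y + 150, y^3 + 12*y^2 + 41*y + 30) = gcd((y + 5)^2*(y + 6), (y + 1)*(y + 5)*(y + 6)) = y^2 + 11*y + 30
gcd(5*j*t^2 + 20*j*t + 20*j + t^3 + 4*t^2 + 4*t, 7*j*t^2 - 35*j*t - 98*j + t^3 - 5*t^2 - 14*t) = t + 2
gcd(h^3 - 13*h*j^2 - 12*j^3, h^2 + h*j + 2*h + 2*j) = h + j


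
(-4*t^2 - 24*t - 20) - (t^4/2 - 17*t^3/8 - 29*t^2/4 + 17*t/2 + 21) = -t^4/2 + 17*t^3/8 + 13*t^2/4 - 65*t/2 - 41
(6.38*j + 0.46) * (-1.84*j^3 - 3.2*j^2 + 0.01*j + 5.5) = -11.7392*j^4 - 21.2624*j^3 - 1.4082*j^2 + 35.0946*j + 2.53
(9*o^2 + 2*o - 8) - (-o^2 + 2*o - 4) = 10*o^2 - 4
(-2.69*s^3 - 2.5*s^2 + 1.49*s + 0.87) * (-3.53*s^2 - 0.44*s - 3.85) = 9.4957*s^5 + 10.0086*s^4 + 6.1968*s^3 + 5.8983*s^2 - 6.1193*s - 3.3495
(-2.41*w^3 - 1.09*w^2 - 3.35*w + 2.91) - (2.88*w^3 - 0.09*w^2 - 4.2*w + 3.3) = -5.29*w^3 - 1.0*w^2 + 0.85*w - 0.39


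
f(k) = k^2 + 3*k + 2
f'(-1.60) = -0.20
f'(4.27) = 11.54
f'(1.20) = 5.40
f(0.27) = 2.88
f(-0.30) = 1.19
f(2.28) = 14.04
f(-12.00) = 110.00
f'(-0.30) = 2.40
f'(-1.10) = 0.80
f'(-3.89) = -4.78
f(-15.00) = 182.00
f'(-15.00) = -27.00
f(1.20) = 7.04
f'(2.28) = 7.56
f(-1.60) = -0.24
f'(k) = 2*k + 3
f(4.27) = 33.04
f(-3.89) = 5.46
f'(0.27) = 3.54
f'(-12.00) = -21.00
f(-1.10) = -0.09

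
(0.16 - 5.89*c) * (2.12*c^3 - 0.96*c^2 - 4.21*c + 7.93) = -12.4868*c^4 + 5.9936*c^3 + 24.6433*c^2 - 47.3813*c + 1.2688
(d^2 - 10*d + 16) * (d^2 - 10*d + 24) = d^4 - 20*d^3 + 140*d^2 - 400*d + 384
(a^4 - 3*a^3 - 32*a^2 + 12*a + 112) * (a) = a^5 - 3*a^4 - 32*a^3 + 12*a^2 + 112*a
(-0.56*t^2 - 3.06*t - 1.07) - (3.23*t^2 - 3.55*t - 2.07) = -3.79*t^2 + 0.49*t + 1.0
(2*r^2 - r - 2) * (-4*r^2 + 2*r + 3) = -8*r^4 + 8*r^3 + 12*r^2 - 7*r - 6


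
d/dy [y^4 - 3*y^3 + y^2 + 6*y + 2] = 4*y^3 - 9*y^2 + 2*y + 6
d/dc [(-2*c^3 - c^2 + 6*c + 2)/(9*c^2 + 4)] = 2*(-9*c^4 - 39*c^2 - 22*c + 12)/(81*c^4 + 72*c^2 + 16)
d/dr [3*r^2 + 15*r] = 6*r + 15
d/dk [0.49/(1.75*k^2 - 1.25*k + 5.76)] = (0.6125 - 1.715*k)/(1.75*k^2 - 1.25*k + 5.76)^2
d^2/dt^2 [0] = 0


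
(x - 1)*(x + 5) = x^2 + 4*x - 5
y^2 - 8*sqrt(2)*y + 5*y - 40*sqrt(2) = (y + 5)*(y - 8*sqrt(2))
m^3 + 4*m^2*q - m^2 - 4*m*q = m*(m - 1)*(m + 4*q)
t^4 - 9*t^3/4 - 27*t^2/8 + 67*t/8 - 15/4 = (t - 5/2)*(t - 1)*(t - 3/4)*(t + 2)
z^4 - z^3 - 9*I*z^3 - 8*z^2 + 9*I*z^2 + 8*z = z*(z - 1)*(z - 8*I)*(z - I)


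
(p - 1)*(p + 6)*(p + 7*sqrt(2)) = p^3 + 5*p^2 + 7*sqrt(2)*p^2 - 6*p + 35*sqrt(2)*p - 42*sqrt(2)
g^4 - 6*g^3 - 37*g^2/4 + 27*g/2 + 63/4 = (g - 7)*(g - 3/2)*(g + 1)*(g + 3/2)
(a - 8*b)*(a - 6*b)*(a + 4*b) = a^3 - 10*a^2*b - 8*a*b^2 + 192*b^3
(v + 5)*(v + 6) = v^2 + 11*v + 30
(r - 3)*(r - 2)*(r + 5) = r^3 - 19*r + 30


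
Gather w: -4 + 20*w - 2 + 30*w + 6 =50*w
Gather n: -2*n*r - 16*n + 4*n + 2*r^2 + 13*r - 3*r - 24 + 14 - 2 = n*(-2*r - 12) + 2*r^2 + 10*r - 12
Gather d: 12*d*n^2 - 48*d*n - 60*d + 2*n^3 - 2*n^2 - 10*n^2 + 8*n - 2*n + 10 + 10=d*(12*n^2 - 48*n - 60) + 2*n^3 - 12*n^2 + 6*n + 20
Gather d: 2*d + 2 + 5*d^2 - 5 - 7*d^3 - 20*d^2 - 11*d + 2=-7*d^3 - 15*d^2 - 9*d - 1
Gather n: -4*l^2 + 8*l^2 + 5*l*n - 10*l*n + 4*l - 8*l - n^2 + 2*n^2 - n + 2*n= 4*l^2 - 4*l + n^2 + n*(1 - 5*l)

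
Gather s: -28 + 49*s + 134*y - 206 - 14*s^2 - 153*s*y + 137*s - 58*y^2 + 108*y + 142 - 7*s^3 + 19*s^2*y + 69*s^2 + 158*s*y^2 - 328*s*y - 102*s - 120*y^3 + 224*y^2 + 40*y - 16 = -7*s^3 + s^2*(19*y + 55) + s*(158*y^2 - 481*y + 84) - 120*y^3 + 166*y^2 + 282*y - 108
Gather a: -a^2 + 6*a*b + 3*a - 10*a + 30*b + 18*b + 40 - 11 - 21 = -a^2 + a*(6*b - 7) + 48*b + 8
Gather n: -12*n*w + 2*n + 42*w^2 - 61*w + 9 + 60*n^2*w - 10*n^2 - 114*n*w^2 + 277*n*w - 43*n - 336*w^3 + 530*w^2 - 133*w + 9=n^2*(60*w - 10) + n*(-114*w^2 + 265*w - 41) - 336*w^3 + 572*w^2 - 194*w + 18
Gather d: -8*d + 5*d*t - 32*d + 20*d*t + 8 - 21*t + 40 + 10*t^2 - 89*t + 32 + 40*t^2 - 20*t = d*(25*t - 40) + 50*t^2 - 130*t + 80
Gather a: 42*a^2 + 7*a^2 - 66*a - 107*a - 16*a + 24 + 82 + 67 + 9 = 49*a^2 - 189*a + 182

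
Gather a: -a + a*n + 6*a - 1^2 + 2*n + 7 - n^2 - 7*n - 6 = a*(n + 5) - n^2 - 5*n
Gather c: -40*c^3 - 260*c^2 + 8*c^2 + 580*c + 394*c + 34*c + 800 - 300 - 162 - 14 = -40*c^3 - 252*c^2 + 1008*c + 324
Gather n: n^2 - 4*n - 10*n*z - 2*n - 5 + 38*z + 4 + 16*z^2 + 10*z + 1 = n^2 + n*(-10*z - 6) + 16*z^2 + 48*z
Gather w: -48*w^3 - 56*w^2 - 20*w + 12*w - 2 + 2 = -48*w^3 - 56*w^2 - 8*w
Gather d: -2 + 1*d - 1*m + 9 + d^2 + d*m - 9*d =d^2 + d*(m - 8) - m + 7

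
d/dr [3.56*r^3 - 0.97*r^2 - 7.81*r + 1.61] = 10.68*r^2 - 1.94*r - 7.81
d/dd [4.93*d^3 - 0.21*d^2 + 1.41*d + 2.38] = 14.79*d^2 - 0.42*d + 1.41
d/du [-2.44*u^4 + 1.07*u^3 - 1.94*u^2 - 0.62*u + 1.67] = -9.76*u^3 + 3.21*u^2 - 3.88*u - 0.62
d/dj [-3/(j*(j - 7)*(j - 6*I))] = 3*(j*(j - 7) + j*(j - 6*I) + (j - 7)*(j - 6*I))/(j^2*(j - 7)^2*(j - 6*I)^2)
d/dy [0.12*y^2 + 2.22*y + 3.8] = 0.24*y + 2.22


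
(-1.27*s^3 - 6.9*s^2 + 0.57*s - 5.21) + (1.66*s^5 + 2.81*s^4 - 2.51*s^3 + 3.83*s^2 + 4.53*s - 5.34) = 1.66*s^5 + 2.81*s^4 - 3.78*s^3 - 3.07*s^2 + 5.1*s - 10.55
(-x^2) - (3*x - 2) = -x^2 - 3*x + 2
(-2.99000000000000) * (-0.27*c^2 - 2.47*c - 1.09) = 0.8073*c^2 + 7.3853*c + 3.2591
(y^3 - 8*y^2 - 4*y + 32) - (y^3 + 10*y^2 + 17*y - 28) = -18*y^2 - 21*y + 60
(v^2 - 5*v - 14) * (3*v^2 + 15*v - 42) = 3*v^4 - 159*v^2 + 588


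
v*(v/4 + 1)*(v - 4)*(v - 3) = v^4/4 - 3*v^3/4 - 4*v^2 + 12*v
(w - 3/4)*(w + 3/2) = w^2 + 3*w/4 - 9/8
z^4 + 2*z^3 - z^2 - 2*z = z*(z - 1)*(z + 1)*(z + 2)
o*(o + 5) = o^2 + 5*o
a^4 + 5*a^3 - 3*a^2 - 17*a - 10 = (a - 2)*(a + 1)^2*(a + 5)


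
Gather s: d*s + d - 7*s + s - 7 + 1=d + s*(d - 6) - 6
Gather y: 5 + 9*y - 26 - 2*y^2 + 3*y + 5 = -2*y^2 + 12*y - 16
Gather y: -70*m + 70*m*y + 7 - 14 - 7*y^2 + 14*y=-70*m - 7*y^2 + y*(70*m + 14) - 7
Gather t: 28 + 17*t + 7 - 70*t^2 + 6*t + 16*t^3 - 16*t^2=16*t^3 - 86*t^2 + 23*t + 35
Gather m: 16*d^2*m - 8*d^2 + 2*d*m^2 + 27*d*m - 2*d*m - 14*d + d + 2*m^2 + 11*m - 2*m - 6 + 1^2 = -8*d^2 - 13*d + m^2*(2*d + 2) + m*(16*d^2 + 25*d + 9) - 5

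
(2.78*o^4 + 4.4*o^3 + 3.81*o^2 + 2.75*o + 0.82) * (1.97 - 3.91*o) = -10.8698*o^5 - 11.7274*o^4 - 6.2291*o^3 - 3.2468*o^2 + 2.2113*o + 1.6154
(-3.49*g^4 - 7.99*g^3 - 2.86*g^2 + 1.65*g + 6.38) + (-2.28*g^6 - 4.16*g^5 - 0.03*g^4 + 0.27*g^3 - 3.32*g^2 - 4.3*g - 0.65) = -2.28*g^6 - 4.16*g^5 - 3.52*g^4 - 7.72*g^3 - 6.18*g^2 - 2.65*g + 5.73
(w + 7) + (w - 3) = 2*w + 4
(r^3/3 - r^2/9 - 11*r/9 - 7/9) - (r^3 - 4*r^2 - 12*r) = -2*r^3/3 + 35*r^2/9 + 97*r/9 - 7/9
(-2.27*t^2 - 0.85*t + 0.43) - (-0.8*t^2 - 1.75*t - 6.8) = -1.47*t^2 + 0.9*t + 7.23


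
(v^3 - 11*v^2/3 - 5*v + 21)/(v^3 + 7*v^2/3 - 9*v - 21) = (v - 3)/(v + 3)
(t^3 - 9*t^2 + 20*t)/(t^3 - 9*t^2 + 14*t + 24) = t*(t - 5)/(t^2 - 5*t - 6)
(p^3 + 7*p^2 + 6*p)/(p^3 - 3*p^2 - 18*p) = (p^2 + 7*p + 6)/(p^2 - 3*p - 18)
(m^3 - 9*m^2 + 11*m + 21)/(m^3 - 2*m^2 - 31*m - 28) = (m - 3)/(m + 4)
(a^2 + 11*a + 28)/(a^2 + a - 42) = (a + 4)/(a - 6)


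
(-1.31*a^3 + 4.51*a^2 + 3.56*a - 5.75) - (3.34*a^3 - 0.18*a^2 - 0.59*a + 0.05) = -4.65*a^3 + 4.69*a^2 + 4.15*a - 5.8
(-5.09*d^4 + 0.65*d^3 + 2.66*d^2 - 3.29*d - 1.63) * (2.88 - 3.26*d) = 16.5934*d^5 - 16.7782*d^4 - 6.7996*d^3 + 18.3862*d^2 - 4.1614*d - 4.6944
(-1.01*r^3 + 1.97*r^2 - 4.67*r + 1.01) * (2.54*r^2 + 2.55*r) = -2.5654*r^5 + 2.4283*r^4 - 6.8383*r^3 - 9.3431*r^2 + 2.5755*r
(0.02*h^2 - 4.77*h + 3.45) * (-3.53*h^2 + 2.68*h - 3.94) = -0.0706*h^4 + 16.8917*h^3 - 25.0409*h^2 + 28.0398*h - 13.593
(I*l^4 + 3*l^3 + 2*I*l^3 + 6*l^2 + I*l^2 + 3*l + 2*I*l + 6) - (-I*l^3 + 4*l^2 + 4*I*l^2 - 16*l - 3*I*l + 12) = I*l^4 + 3*l^3 + 3*I*l^3 + 2*l^2 - 3*I*l^2 + 19*l + 5*I*l - 6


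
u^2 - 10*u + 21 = (u - 7)*(u - 3)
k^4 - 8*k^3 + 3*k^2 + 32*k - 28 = (k - 7)*(k - 2)*(k - 1)*(k + 2)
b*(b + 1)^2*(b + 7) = b^4 + 9*b^3 + 15*b^2 + 7*b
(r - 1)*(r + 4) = r^2 + 3*r - 4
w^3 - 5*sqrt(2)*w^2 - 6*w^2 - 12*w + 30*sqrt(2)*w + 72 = (w - 6)*(w - 6*sqrt(2))*(w + sqrt(2))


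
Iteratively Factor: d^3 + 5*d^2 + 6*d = (d + 2)*(d^2 + 3*d) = d*(d + 2)*(d + 3)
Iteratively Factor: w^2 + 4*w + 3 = (w + 1)*(w + 3)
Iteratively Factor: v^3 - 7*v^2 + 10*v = (v)*(v^2 - 7*v + 10) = v*(v - 2)*(v - 5)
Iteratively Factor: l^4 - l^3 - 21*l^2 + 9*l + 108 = (l + 3)*(l^3 - 4*l^2 - 9*l + 36) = (l - 4)*(l + 3)*(l^2 - 9) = (l - 4)*(l - 3)*(l + 3)*(l + 3)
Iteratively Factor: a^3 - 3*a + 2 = (a + 2)*(a^2 - 2*a + 1) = (a - 1)*(a + 2)*(a - 1)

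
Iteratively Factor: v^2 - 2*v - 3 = (v - 3)*(v + 1)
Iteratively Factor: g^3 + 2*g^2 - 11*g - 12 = (g - 3)*(g^2 + 5*g + 4) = (g - 3)*(g + 1)*(g + 4)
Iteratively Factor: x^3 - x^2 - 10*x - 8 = (x - 4)*(x^2 + 3*x + 2) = (x - 4)*(x + 2)*(x + 1)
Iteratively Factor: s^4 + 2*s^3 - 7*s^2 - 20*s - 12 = (s - 3)*(s^3 + 5*s^2 + 8*s + 4) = (s - 3)*(s + 2)*(s^2 + 3*s + 2) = (s - 3)*(s + 2)^2*(s + 1)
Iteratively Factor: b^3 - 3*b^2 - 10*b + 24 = (b - 2)*(b^2 - b - 12) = (b - 2)*(b + 3)*(b - 4)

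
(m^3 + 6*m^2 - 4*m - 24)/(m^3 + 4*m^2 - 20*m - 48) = (m - 2)/(m - 4)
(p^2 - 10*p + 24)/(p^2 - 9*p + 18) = (p - 4)/(p - 3)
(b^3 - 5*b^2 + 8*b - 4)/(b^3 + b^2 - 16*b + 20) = (b - 1)/(b + 5)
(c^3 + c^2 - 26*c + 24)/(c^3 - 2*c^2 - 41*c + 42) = (c - 4)/(c - 7)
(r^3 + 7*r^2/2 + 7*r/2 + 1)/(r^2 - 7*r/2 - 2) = (r^2 + 3*r + 2)/(r - 4)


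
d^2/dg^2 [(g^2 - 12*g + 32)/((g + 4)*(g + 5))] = 6*(-7*g^3 + 12*g^2 + 528*g + 1504)/(g^6 + 27*g^5 + 303*g^4 + 1809*g^3 + 6060*g^2 + 10800*g + 8000)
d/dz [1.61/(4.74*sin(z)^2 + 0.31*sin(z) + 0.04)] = -(15.2628*sin(z) + 0.4991)*cos(z)/(4.74*sin(z)^2 + 0.31*sin(z) + 0.04)^2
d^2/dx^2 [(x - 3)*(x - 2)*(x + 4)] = 6*x - 2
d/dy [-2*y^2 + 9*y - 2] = 9 - 4*y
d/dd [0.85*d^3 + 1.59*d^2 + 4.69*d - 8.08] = 2.55*d^2 + 3.18*d + 4.69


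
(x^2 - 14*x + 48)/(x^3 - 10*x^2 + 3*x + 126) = (x - 8)/(x^2 - 4*x - 21)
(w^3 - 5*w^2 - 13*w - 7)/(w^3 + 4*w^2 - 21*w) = (w^3 - 5*w^2 - 13*w - 7)/(w*(w^2 + 4*w - 21))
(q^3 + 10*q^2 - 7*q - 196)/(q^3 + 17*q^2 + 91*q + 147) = (q - 4)/(q + 3)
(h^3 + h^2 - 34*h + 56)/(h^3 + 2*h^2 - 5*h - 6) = (h^2 + 3*h - 28)/(h^2 + 4*h + 3)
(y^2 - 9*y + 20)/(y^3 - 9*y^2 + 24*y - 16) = (y - 5)/(y^2 - 5*y + 4)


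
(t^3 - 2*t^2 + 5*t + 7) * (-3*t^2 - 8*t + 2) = -3*t^5 - 2*t^4 + 3*t^3 - 65*t^2 - 46*t + 14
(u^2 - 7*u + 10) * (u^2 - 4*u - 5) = u^4 - 11*u^3 + 33*u^2 - 5*u - 50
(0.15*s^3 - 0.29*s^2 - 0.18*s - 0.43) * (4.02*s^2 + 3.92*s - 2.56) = 0.603*s^5 - 0.5778*s^4 - 2.2444*s^3 - 1.6918*s^2 - 1.2248*s + 1.1008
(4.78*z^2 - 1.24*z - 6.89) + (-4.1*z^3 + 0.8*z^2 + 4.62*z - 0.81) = -4.1*z^3 + 5.58*z^2 + 3.38*z - 7.7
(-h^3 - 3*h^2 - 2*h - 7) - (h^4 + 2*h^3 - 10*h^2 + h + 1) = -h^4 - 3*h^3 + 7*h^2 - 3*h - 8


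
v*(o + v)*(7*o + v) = 7*o^2*v + 8*o*v^2 + v^3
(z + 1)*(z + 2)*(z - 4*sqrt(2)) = z^3 - 4*sqrt(2)*z^2 + 3*z^2 - 12*sqrt(2)*z + 2*z - 8*sqrt(2)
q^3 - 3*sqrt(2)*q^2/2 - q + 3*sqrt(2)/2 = (q - 1)*(q + 1)*(q - 3*sqrt(2)/2)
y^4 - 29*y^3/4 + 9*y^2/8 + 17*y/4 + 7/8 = (y - 7)*(y - 1)*(y + 1/4)*(y + 1/2)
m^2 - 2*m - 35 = (m - 7)*(m + 5)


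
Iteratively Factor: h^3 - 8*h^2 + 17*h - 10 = (h - 5)*(h^2 - 3*h + 2) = (h - 5)*(h - 2)*(h - 1)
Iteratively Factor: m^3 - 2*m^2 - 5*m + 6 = (m - 3)*(m^2 + m - 2) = (m - 3)*(m + 2)*(m - 1)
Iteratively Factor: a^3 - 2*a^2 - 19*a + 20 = (a + 4)*(a^2 - 6*a + 5) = (a - 5)*(a + 4)*(a - 1)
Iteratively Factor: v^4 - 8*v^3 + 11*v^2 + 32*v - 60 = (v - 2)*(v^3 - 6*v^2 - v + 30) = (v - 5)*(v - 2)*(v^2 - v - 6) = (v - 5)*(v - 2)*(v + 2)*(v - 3)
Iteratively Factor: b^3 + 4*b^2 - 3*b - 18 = (b - 2)*(b^2 + 6*b + 9) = (b - 2)*(b + 3)*(b + 3)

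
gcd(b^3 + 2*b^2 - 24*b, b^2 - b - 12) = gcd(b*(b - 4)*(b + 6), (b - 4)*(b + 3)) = b - 4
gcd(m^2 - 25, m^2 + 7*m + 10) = m + 5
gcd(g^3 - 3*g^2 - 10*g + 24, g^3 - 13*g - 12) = g^2 - g - 12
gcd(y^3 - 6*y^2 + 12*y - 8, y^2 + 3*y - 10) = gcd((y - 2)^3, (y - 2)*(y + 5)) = y - 2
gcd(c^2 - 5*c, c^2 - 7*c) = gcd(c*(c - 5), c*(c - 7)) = c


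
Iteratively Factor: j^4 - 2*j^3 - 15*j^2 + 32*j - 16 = (j + 4)*(j^3 - 6*j^2 + 9*j - 4) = (j - 1)*(j + 4)*(j^2 - 5*j + 4) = (j - 4)*(j - 1)*(j + 4)*(j - 1)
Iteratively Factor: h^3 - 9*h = (h)*(h^2 - 9) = h*(h - 3)*(h + 3)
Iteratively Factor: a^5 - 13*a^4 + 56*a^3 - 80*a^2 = (a)*(a^4 - 13*a^3 + 56*a^2 - 80*a) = a*(a - 4)*(a^3 - 9*a^2 + 20*a) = a*(a - 5)*(a - 4)*(a^2 - 4*a) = a^2*(a - 5)*(a - 4)*(a - 4)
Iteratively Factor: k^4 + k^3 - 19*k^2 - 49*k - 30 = (k + 2)*(k^3 - k^2 - 17*k - 15) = (k - 5)*(k + 2)*(k^2 + 4*k + 3) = (k - 5)*(k + 2)*(k + 3)*(k + 1)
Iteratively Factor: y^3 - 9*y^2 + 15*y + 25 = (y - 5)*(y^2 - 4*y - 5) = (y - 5)^2*(y + 1)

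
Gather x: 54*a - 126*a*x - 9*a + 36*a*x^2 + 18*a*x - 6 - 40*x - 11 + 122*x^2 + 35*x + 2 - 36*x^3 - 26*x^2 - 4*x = 45*a - 36*x^3 + x^2*(36*a + 96) + x*(-108*a - 9) - 15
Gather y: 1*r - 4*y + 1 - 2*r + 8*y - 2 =-r + 4*y - 1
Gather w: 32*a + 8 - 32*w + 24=32*a - 32*w + 32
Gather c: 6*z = 6*z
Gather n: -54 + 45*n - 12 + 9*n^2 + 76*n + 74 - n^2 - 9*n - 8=8*n^2 + 112*n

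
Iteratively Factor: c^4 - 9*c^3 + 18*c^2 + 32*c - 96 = (c - 4)*(c^3 - 5*c^2 - 2*c + 24) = (c - 4)*(c + 2)*(c^2 - 7*c + 12) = (c - 4)^2*(c + 2)*(c - 3)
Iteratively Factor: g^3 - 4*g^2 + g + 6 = (g - 3)*(g^2 - g - 2) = (g - 3)*(g - 2)*(g + 1)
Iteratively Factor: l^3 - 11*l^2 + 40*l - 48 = (l - 4)*(l^2 - 7*l + 12) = (l - 4)*(l - 3)*(l - 4)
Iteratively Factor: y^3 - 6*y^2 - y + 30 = (y + 2)*(y^2 - 8*y + 15) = (y - 5)*(y + 2)*(y - 3)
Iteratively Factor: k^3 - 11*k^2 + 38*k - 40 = (k - 5)*(k^2 - 6*k + 8) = (k - 5)*(k - 4)*(k - 2)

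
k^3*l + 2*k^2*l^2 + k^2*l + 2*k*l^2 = k*(k + 2*l)*(k*l + l)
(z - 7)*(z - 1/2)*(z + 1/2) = z^3 - 7*z^2 - z/4 + 7/4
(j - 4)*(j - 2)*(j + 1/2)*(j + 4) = j^4 - 3*j^3/2 - 17*j^2 + 24*j + 16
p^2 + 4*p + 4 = (p + 2)^2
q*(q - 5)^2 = q^3 - 10*q^2 + 25*q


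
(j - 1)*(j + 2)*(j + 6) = j^3 + 7*j^2 + 4*j - 12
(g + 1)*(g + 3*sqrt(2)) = g^2 + g + 3*sqrt(2)*g + 3*sqrt(2)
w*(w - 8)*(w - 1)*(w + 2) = w^4 - 7*w^3 - 10*w^2 + 16*w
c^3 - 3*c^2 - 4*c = c*(c - 4)*(c + 1)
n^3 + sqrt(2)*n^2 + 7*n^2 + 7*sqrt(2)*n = n*(n + 7)*(n + sqrt(2))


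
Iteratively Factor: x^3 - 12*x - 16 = (x - 4)*(x^2 + 4*x + 4) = (x - 4)*(x + 2)*(x + 2)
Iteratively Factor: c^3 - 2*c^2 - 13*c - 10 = (c - 5)*(c^2 + 3*c + 2) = (c - 5)*(c + 1)*(c + 2)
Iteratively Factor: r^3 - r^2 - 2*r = (r)*(r^2 - r - 2) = r*(r + 1)*(r - 2)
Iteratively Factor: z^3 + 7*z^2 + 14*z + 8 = (z + 1)*(z^2 + 6*z + 8) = (z + 1)*(z + 2)*(z + 4)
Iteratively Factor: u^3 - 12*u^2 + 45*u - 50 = (u - 2)*(u^2 - 10*u + 25) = (u - 5)*(u - 2)*(u - 5)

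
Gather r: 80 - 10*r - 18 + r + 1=63 - 9*r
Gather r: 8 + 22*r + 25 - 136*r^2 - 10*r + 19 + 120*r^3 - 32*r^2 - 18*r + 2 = 120*r^3 - 168*r^2 - 6*r + 54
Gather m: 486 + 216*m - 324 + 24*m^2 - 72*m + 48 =24*m^2 + 144*m + 210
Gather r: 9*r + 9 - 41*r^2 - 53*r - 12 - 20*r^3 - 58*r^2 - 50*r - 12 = -20*r^3 - 99*r^2 - 94*r - 15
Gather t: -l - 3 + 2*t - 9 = -l + 2*t - 12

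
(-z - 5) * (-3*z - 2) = 3*z^2 + 17*z + 10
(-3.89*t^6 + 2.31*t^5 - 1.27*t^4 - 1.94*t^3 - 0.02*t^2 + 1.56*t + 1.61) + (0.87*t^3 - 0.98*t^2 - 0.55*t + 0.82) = -3.89*t^6 + 2.31*t^5 - 1.27*t^4 - 1.07*t^3 - 1.0*t^2 + 1.01*t + 2.43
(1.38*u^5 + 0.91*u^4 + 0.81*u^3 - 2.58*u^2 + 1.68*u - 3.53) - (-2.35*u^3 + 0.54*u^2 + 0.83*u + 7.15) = 1.38*u^5 + 0.91*u^4 + 3.16*u^3 - 3.12*u^2 + 0.85*u - 10.68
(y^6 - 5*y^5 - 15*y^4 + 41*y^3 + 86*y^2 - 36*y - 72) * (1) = y^6 - 5*y^5 - 15*y^4 + 41*y^3 + 86*y^2 - 36*y - 72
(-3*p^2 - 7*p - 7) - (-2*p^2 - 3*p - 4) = -p^2 - 4*p - 3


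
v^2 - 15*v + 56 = (v - 8)*(v - 7)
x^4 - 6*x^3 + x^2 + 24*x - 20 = (x - 5)*(x - 2)*(x - 1)*(x + 2)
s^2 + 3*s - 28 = (s - 4)*(s + 7)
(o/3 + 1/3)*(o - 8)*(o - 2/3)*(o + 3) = o^4/3 - 14*o^3/9 - 79*o^2/9 - 14*o/9 + 16/3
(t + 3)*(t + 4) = t^2 + 7*t + 12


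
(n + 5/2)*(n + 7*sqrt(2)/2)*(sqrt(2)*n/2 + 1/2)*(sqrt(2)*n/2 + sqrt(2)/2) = n^4/2 + 7*n^3/4 + 2*sqrt(2)*n^3 + 3*n^2 + 7*sqrt(2)*n^2 + 49*n/8 + 5*sqrt(2)*n + 35/8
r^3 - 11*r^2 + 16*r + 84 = (r - 7)*(r - 6)*(r + 2)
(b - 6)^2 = b^2 - 12*b + 36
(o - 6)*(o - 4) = o^2 - 10*o + 24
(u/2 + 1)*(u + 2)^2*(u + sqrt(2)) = u^4/2 + sqrt(2)*u^3/2 + 3*u^3 + 3*sqrt(2)*u^2 + 6*u^2 + 4*u + 6*sqrt(2)*u + 4*sqrt(2)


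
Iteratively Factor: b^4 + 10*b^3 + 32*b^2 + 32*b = (b)*(b^3 + 10*b^2 + 32*b + 32) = b*(b + 4)*(b^2 + 6*b + 8) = b*(b + 4)^2*(b + 2)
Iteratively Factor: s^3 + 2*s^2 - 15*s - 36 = (s - 4)*(s^2 + 6*s + 9) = (s - 4)*(s + 3)*(s + 3)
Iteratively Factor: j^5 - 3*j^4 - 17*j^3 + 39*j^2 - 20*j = (j)*(j^4 - 3*j^3 - 17*j^2 + 39*j - 20) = j*(j - 1)*(j^3 - 2*j^2 - 19*j + 20) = j*(j - 5)*(j - 1)*(j^2 + 3*j - 4) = j*(j - 5)*(j - 1)^2*(j + 4)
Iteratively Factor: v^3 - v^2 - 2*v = (v)*(v^2 - v - 2) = v*(v + 1)*(v - 2)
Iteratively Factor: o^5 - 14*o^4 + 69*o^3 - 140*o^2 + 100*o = (o - 5)*(o^4 - 9*o^3 + 24*o^2 - 20*o) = o*(o - 5)*(o^3 - 9*o^2 + 24*o - 20) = o*(o - 5)*(o - 2)*(o^2 - 7*o + 10) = o*(o - 5)*(o - 2)^2*(o - 5)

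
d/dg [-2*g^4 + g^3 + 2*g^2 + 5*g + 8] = -8*g^3 + 3*g^2 + 4*g + 5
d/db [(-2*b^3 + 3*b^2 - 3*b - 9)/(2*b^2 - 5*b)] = (-4*b^4 + 20*b^3 - 9*b^2 + 36*b - 45)/(b^2*(4*b^2 - 20*b + 25))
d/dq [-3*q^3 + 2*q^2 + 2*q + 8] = -9*q^2 + 4*q + 2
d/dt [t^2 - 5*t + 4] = 2*t - 5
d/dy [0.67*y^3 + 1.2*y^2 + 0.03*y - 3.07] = 2.01*y^2 + 2.4*y + 0.03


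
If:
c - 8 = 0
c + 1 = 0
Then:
No Solution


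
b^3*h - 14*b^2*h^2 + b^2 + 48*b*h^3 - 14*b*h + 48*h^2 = (b - 8*h)*(b - 6*h)*(b*h + 1)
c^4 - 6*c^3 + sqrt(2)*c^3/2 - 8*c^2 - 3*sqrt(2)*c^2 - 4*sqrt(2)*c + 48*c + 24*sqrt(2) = (c - 6)*(c - 2*sqrt(2))*(c + sqrt(2)/2)*(c + 2*sqrt(2))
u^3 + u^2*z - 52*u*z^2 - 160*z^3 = (u - 8*z)*(u + 4*z)*(u + 5*z)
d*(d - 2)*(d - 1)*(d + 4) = d^4 + d^3 - 10*d^2 + 8*d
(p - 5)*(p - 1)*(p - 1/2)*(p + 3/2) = p^4 - 5*p^3 - 7*p^2/4 + 19*p/2 - 15/4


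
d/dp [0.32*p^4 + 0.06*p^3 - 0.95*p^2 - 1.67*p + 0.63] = 1.28*p^3 + 0.18*p^2 - 1.9*p - 1.67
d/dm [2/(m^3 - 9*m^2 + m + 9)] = 2*(-3*m^2 + 18*m - 1)/(m^3 - 9*m^2 + m + 9)^2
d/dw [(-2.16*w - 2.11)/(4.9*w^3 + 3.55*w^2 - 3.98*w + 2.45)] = (21.168*w^3 + 38.685*w^2 + 14.981*w - 13.6898)/(24.01*w^6 + 34.79*w^5 - 26.4015*w^4 - 4.24799999999999*w^3 + 33.2354*w^2 - 19.502*w + 6.0025)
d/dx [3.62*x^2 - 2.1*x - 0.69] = 7.24*x - 2.1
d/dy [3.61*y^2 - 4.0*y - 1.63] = 7.22*y - 4.0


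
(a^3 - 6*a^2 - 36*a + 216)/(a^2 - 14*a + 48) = (a^2 - 36)/(a - 8)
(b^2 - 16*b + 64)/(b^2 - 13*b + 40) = (b - 8)/(b - 5)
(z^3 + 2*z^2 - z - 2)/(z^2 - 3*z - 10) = (z^2 - 1)/(z - 5)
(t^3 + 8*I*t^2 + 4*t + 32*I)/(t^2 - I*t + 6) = (t^2 + 6*I*t + 16)/(t - 3*I)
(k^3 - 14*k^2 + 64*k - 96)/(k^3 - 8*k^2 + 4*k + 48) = (k - 4)/(k + 2)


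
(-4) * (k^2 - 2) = 8 - 4*k^2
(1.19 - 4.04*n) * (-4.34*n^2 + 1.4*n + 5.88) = 17.5336*n^3 - 10.8206*n^2 - 22.0892*n + 6.9972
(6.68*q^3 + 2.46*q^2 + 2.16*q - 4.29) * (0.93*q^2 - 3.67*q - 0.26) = 6.2124*q^5 - 22.2278*q^4 - 8.7562*q^3 - 12.5565*q^2 + 15.1827*q + 1.1154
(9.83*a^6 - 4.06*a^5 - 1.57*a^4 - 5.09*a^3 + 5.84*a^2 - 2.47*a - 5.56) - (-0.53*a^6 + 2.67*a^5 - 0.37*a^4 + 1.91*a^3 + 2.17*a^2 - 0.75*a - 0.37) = 10.36*a^6 - 6.73*a^5 - 1.2*a^4 - 7.0*a^3 + 3.67*a^2 - 1.72*a - 5.19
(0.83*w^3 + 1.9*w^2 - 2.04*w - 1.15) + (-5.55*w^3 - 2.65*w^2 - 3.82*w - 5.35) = -4.72*w^3 - 0.75*w^2 - 5.86*w - 6.5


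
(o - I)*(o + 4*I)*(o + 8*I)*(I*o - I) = I*o^4 - 11*o^3 - I*o^3 + 11*o^2 - 20*I*o^2 - 32*o + 20*I*o + 32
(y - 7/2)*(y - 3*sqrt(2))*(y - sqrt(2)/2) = y^3 - 7*sqrt(2)*y^2/2 - 7*y^2/2 + 3*y + 49*sqrt(2)*y/4 - 21/2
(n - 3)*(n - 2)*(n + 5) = n^3 - 19*n + 30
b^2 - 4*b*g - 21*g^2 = (b - 7*g)*(b + 3*g)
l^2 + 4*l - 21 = (l - 3)*(l + 7)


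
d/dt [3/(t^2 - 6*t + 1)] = 6*(3 - t)/(t^2 - 6*t + 1)^2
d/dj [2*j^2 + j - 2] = 4*j + 1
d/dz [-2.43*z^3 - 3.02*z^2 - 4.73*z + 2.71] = -7.29*z^2 - 6.04*z - 4.73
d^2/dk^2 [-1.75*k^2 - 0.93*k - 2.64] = -3.50000000000000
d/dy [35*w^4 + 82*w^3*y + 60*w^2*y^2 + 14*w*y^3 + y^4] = 82*w^3 + 120*w^2*y + 42*w*y^2 + 4*y^3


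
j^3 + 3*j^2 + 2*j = j*(j + 1)*(j + 2)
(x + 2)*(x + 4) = x^2 + 6*x + 8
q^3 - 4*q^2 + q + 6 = (q - 3)*(q - 2)*(q + 1)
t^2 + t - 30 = (t - 5)*(t + 6)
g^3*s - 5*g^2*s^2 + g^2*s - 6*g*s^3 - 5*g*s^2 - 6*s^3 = (g - 6*s)*(g + s)*(g*s + s)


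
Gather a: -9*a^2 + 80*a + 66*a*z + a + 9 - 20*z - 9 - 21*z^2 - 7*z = -9*a^2 + a*(66*z + 81) - 21*z^2 - 27*z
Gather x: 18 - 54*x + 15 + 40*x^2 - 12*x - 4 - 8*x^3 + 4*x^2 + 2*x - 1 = -8*x^3 + 44*x^2 - 64*x + 28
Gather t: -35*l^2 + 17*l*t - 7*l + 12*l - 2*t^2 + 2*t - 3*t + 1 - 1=-35*l^2 + 5*l - 2*t^2 + t*(17*l - 1)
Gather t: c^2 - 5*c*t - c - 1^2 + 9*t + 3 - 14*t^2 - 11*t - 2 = c^2 - c - 14*t^2 + t*(-5*c - 2)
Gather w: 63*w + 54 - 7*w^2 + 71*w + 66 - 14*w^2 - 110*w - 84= -21*w^2 + 24*w + 36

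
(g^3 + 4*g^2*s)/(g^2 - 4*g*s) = g*(g + 4*s)/(g - 4*s)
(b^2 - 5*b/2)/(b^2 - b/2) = (2*b - 5)/(2*b - 1)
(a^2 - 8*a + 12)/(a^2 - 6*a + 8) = (a - 6)/(a - 4)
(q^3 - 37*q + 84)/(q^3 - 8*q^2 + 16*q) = (q^2 + 4*q - 21)/(q*(q - 4))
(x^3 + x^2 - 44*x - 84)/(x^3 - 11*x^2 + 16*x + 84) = (x + 6)/(x - 6)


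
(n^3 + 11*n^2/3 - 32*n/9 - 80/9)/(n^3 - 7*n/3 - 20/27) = 3*(n + 4)/(3*n + 1)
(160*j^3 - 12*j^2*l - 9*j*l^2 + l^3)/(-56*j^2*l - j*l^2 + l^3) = (-20*j^2 - j*l + l^2)/(l*(7*j + l))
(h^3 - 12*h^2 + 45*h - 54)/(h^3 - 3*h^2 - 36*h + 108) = (h - 3)/(h + 6)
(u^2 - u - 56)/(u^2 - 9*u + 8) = (u + 7)/(u - 1)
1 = 1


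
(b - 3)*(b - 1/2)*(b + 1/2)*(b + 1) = b^4 - 2*b^3 - 13*b^2/4 + b/2 + 3/4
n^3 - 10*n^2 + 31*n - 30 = (n - 5)*(n - 3)*(n - 2)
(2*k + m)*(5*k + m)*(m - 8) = 10*k^2*m - 80*k^2 + 7*k*m^2 - 56*k*m + m^3 - 8*m^2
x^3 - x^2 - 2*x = x*(x - 2)*(x + 1)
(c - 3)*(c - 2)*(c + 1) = c^3 - 4*c^2 + c + 6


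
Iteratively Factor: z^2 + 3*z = (z)*(z + 3)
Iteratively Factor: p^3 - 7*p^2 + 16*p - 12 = (p - 2)*(p^2 - 5*p + 6) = (p - 2)^2*(p - 3)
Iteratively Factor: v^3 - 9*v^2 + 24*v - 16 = (v - 1)*(v^2 - 8*v + 16) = (v - 4)*(v - 1)*(v - 4)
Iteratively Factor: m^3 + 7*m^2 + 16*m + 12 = (m + 2)*(m^2 + 5*m + 6) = (m + 2)^2*(m + 3)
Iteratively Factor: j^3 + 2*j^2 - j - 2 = (j + 2)*(j^2 - 1) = (j + 1)*(j + 2)*(j - 1)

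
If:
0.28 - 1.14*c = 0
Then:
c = 0.25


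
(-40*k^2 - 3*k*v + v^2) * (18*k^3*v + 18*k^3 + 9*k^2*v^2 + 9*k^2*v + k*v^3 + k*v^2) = -720*k^5*v - 720*k^5 - 414*k^4*v^2 - 414*k^4*v - 49*k^3*v^3 - 49*k^3*v^2 + 6*k^2*v^4 + 6*k^2*v^3 + k*v^5 + k*v^4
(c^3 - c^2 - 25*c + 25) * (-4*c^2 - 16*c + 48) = -4*c^5 - 12*c^4 + 164*c^3 + 252*c^2 - 1600*c + 1200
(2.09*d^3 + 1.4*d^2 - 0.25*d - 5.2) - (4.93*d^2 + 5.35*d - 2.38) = 2.09*d^3 - 3.53*d^2 - 5.6*d - 2.82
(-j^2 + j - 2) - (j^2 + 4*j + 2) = -2*j^2 - 3*j - 4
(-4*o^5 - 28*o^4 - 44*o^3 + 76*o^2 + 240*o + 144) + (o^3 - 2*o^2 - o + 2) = -4*o^5 - 28*o^4 - 43*o^3 + 74*o^2 + 239*o + 146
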